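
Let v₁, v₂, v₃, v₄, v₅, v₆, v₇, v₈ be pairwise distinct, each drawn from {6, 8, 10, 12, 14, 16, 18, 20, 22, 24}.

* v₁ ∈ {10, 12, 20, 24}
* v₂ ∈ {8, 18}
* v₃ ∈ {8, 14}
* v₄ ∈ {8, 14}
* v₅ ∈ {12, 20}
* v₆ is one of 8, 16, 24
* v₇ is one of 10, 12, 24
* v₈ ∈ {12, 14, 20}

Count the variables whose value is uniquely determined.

The 8 variables draw from only 8 values {8, 10, 12, 14, 16, 18, 20, 24}, so each is used; only v₆ can be 16, hence v₆ = 16.
The 7 still-open variables together cover exactly {8, 10, 12, 14, 18, 20, 24} — 7 values for 7 variables — and 18 appears only in v₂'s list, so v₂ = 18.
v₃ and v₄ between them cover only {8, 14} — a naked pair. Remove those values from v₈.
v₅ and v₈ share exactly the 2 values {12, 20}; by pigeonhole those values go to them, so strike 12, 20 from v₁, v₇.
Determined: v₂=18, v₆=16. The other variables each still have more than one consistent value. That makes 2.

2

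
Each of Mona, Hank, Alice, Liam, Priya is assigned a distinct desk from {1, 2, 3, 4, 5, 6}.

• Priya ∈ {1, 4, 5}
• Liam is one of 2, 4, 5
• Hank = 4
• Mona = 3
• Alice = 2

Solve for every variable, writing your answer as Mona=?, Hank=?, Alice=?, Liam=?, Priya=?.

Mona has just one choice, so Mona = 3.
Hank's domain is down to {4}, so Hank = 4. Eliminate 4 elsewhere: Liam, Priya.
That leaves Alice = 2. Remove 2 from Liam.
Liam's domain is down to {5}, so Liam = 5. Remove 5 from Priya.
That leaves Priya = 1.

Mona=3, Hank=4, Alice=2, Liam=5, Priya=1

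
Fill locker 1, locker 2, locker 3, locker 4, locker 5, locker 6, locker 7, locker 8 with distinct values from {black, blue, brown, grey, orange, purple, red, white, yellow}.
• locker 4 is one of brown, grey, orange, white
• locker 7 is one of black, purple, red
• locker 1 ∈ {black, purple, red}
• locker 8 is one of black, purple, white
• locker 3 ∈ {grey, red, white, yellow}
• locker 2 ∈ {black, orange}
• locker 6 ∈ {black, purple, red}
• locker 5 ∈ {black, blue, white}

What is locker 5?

blue

locker 1, locker 6, locker 7 share exactly the 3 values {black, purple, red}; by pigeonhole those values go to them, so strike black, purple, red from locker 2, locker 3, locker 5, locker 8.
That leaves locker 2 = orange. So locker 4 can't be orange.
That leaves locker 8 = white. Strike white from locker 3, locker 4, locker 5.
So locker 5 = blue.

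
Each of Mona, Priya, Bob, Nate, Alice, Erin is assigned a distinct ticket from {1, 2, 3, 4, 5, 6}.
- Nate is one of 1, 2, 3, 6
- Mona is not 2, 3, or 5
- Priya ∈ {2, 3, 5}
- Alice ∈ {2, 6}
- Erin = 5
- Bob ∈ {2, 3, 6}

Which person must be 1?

Nate

Erin has just one choice, so Erin = 5. Eliminate 5 elsewhere: Priya.
The 5 still-open variables draw from only 5 values {1, 2, 3, 4, 6}, so each is used; only Mona can be 4, hence Mona = 4.
The 4 still-open variables draw from only 4 values {1, 2, 3, 6}, so each is used; only Nate can be 1, hence Nate = 1.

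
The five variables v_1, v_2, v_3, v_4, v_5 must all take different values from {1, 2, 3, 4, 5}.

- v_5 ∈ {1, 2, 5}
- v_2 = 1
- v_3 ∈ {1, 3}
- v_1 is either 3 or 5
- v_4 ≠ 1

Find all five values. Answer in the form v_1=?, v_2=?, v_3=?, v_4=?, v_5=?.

v_2 has just one choice, so v_2 = 1. Eliminate 1 elsewhere: v_3, v_5.
v_3 has just one choice, so v_3 = 3. So v_1, v_4 can't be 3.
v_1 must be 5 (only option left). Remove 5 from v_4, v_5.
v_5's domain is down to {2}, so v_5 = 2. Remove 2 from v_4.
v_4 has just one choice, so v_4 = 4.

v_1=5, v_2=1, v_3=3, v_4=4, v_5=2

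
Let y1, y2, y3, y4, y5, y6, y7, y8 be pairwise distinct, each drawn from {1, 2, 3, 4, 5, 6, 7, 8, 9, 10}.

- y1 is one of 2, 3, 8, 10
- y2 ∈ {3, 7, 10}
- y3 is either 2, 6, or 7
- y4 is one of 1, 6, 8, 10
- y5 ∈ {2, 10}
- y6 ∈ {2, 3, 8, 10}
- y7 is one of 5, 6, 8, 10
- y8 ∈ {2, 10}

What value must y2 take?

7

Among the 8 variables, 1 fits only y4 (and all 8 values in {1, 2, 3, 5, 6, 7, 8, 10} must be used), so y4 = 1.
The 7 still-open variables together cover exactly {2, 3, 5, 6, 7, 8, 10} — 7 values for 7 variables — and 5 appears only in y7's list, so y7 = 5.
Among the 6 still-open variables, 6 fits only y3 (and all 6 values in {2, 3, 6, 7, 8, 10} must be used), so y3 = 6.
Among the 5 still-open variables, 7 fits only y2 (and all 5 values in {2, 3, 7, 8, 10} must be used), so y2 = 7.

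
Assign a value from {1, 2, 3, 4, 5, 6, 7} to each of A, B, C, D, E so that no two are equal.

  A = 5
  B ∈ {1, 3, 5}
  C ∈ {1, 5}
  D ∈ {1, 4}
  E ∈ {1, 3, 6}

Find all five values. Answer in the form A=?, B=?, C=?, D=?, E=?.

A has just one choice, so A = 5. Eliminate 5 elsewhere: B, C.
C's domain is down to {1}, so C = 1. So B, D, E can't be 1.
D has just one choice, so D = 4.
B has just one choice, so B = 3. Remove 3 from E.
E's domain is down to {6}, so E = 6.

A=5, B=3, C=1, D=4, E=6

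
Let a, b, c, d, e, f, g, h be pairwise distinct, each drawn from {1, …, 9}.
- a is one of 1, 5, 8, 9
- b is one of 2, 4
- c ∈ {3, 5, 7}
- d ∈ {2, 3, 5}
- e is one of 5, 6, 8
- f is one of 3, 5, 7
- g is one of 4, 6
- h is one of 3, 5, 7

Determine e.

8

The 3 variables c, f, h are confined to {3, 5, 7}, which locks those values in; drop them from a, d, e.
d's domain is down to {2}, so d = 2. Eliminate 2 elsewhere: b.
b's domain is down to {4}, so b = 4. Strike 4 from g.
g's domain is down to {6}, so g = 6. So e can't be 6.
So e = 8.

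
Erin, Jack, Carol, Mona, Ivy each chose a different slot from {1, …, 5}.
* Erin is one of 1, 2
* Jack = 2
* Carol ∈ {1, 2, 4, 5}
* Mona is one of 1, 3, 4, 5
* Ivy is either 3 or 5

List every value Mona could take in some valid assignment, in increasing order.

3, 4, 5

Jack has just one choice, so Jack = 2. Eliminate 2 elsewhere: Erin, Carol.
Erin's domain is down to {1}, so Erin = 1. Remove 1 from Carol, Mona.
No further eliminations apply; Mona can still be any of 3, 4, 5.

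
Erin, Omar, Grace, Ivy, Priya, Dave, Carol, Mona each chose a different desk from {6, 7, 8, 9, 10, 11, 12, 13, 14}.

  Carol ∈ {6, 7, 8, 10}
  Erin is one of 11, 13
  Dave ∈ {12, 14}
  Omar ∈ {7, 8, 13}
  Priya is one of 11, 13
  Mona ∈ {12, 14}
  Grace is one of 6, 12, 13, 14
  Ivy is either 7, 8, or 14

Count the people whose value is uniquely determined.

The 8 variables draw from only 8 values {6, 7, 8, 10, 11, 12, 13, 14}, so each is used; only Carol can be 10, hence Carol = 10.
The 7 still-open variables draw from only 7 values {6, 7, 8, 11, 12, 13, 14}, so each is used; only Grace can be 6, hence Grace = 6.
The 2 variables Erin and Priya are confined to {11, 13}, which locks those values in; drop them from Omar.
Dave and Mona share exactly the 2 values {12, 14}; by pigeonhole those values go to them, so strike 12, 14 from Ivy.
Determined: Grace=6, Carol=10. The other people each still have more than one consistent value. That makes 2.

2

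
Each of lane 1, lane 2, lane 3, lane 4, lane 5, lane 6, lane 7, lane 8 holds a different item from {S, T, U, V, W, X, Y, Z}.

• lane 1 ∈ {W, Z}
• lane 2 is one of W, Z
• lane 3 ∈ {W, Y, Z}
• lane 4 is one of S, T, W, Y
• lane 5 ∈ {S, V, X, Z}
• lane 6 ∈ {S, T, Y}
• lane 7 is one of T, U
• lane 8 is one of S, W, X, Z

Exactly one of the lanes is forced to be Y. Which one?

lane 3

Among the 8 variables, U fits only lane 7 (and all 8 values in {S, T, U, V, W, X, Y, Z} must be used), so lane 7 = U.
The 7 still-open variables together cover exactly {S, T, V, W, X, Y, Z} — 7 values for 7 variables — and V appears only in lane 5's list, so lane 5 = V.
The 6 still-open variables together cover exactly {S, T, W, X, Y, Z} — 6 values for 6 variables — and X appears only in lane 8's list, so lane 8 = X.
lane 1 and lane 2 between them cover only {W, Z} — a naked pair. Remove those values from lane 3, lane 4.
So Y goes to lane 3.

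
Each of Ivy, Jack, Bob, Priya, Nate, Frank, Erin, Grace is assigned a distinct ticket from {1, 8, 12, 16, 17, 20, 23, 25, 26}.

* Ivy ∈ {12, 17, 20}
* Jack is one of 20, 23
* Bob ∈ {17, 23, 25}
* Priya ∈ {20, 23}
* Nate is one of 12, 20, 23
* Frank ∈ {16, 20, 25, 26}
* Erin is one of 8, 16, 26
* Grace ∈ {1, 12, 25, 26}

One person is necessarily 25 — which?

Bob

Jack and Priya share exactly the 2 values {20, 23}; by pigeonhole those values go to them, so strike 20, 23 from Ivy, Bob, Nate, Frank.
Nate has just one choice, so Nate = 12. Strike 12 from Ivy, Grace.
Ivy's domain is down to {17}, so Ivy = 17. So Bob can't be 17.
So 25 goes to Bob.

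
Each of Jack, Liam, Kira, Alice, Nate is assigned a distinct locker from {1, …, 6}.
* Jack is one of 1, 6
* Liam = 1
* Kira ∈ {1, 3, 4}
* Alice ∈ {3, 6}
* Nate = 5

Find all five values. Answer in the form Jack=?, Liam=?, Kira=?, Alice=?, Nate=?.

Jack=6, Liam=1, Kira=4, Alice=3, Nate=5

Liam must be 1 (only option left). Strike 1 from Jack, Kira.
Nate's domain is down to {5}, so Nate = 5.
That leaves Jack = 6. Strike 6 from Alice.
That leaves Alice = 3. Eliminate 3 elsewhere: Kira.
Kira's domain is down to {4}, so Kira = 4.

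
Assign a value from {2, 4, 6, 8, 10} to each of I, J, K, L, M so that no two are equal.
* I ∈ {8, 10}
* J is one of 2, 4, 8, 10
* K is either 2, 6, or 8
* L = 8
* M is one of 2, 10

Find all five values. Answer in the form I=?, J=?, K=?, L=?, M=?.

L must be 8 (only option left). Eliminate 8 elsewhere: I, J, K.
I must be 10 (only option left). Eliminate 10 elsewhere: J, M.
M has just one choice, so M = 2. Eliminate 2 elsewhere: J, K.
J's domain is down to {4}, so J = 4.
That leaves K = 6.

I=10, J=4, K=6, L=8, M=2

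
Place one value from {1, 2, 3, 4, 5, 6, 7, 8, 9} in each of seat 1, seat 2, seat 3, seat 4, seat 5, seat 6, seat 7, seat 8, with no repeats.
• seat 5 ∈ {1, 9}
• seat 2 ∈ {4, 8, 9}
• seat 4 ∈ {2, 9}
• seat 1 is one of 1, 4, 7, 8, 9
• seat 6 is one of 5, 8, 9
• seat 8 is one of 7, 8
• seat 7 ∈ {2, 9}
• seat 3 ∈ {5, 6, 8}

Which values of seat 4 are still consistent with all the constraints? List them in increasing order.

The 8 variables draw from only 8 values {1, 2, 4, 5, 6, 7, 8, 9}, so each is used; only seat 3 can be 6, hence seat 3 = 6.
The 7 still-open variables together cover exactly {1, 2, 4, 5, 7, 8, 9} — 7 values for 7 variables — and 5 appears only in seat 6's list, so seat 6 = 5.
seat 4 and seat 7 between them cover only {2, 9} — a naked pair. Remove those values from seat 1, seat 2, seat 5.
That leaves seat 5 = 1. Remove 1 from seat 1.
No further eliminations apply; seat 4 can still be any of 2, 9.

2, 9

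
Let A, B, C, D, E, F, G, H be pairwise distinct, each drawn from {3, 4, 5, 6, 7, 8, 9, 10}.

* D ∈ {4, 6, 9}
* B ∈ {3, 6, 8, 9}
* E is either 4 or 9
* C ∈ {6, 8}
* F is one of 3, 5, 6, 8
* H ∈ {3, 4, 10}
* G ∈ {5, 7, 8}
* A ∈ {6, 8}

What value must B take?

The 8 variables together cover exactly {3, 4, 5, 6, 7, 8, 9, 10} — 8 values for 8 variables — and 7 appears only in G's list, so G = 7.
The 7 still-open variables draw from only 7 values {3, 4, 5, 6, 8, 9, 10}, so each is used; only F can be 5, hence F = 5.
The 6 still-open variables draw from only 6 values {3, 4, 6, 8, 9, 10}, so each is used; only H can be 10, hence H = 10.
The 5 still-open variables draw from only 5 values {3, 4, 6, 8, 9}, so each is used; only B can be 3, hence B = 3.

3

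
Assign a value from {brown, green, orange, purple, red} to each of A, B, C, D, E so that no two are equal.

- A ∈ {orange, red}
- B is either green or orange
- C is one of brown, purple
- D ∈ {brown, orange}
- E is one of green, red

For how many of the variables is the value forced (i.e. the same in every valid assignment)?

2

The 5 variables together cover exactly {brown, green, orange, purple, red} — 5 values for 5 variables — and purple appears only in C's list, so C = purple.
Among the 4 still-open variables, brown fits only D (and all 4 values in {brown, green, orange, red} must be used), so D = brown.
Determined: C=purple, D=brown. The other variables each still have more than one consistent value. That makes 2.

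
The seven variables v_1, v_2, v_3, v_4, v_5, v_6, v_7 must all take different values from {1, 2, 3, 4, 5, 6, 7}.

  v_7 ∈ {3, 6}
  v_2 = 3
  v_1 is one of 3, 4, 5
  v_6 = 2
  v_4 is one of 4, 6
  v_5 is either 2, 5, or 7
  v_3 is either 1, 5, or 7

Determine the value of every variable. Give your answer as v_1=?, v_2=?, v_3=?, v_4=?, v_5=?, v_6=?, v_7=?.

v_1=5, v_2=3, v_3=1, v_4=4, v_5=7, v_6=2, v_7=6

v_2 has just one choice, so v_2 = 3. So v_1, v_7 can't be 3.
v_6 must be 2 (only option left). Strike 2 from v_5.
v_7 must be 6 (only option left). Strike 6 from v_4.
v_4's domain is down to {4}, so v_4 = 4. Strike 4 from v_1.
That leaves v_1 = 5. Eliminate 5 elsewhere: v_3, v_5.
That leaves v_5 = 7. Strike 7 from v_3.
v_3 must be 1 (only option left).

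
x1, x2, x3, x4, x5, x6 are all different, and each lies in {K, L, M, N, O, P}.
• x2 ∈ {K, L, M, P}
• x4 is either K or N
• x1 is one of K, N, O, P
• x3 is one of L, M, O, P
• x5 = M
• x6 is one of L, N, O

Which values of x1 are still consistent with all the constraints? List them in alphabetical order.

x5 has just one choice, so x5 = M. So x2, x3 can't be M.
No further eliminations apply; x1 can still be any of K, N, O, P.

K, N, O, P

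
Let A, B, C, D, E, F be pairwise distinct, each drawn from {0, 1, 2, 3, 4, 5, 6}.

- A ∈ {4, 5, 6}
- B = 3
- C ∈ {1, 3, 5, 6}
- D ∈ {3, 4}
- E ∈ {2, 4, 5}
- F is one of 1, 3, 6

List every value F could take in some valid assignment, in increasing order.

1, 6

B must be 3 (only option left). Remove 3 from C, D, F.
That leaves D = 4. Remove 4 from A, E.
Among the 4 still-open variables, 2 fits only E (and all 4 values in {1, 2, 5, 6} must be used), so E = 2.
No further eliminations apply; F can still be any of 1, 6.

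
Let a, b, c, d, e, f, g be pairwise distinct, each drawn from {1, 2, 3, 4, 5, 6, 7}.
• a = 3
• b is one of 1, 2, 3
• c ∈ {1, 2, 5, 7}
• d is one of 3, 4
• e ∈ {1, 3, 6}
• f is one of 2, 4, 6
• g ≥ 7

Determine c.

a must be 3 (only option left). So b, d, e can't be 3.
That leaves d = 4. Strike 4 from f.
g has just one choice, so g = 7. Remove 7 from c.
The 4 still-open variables together cover exactly {1, 2, 5, 6} — 4 values for 4 variables — and 5 appears only in c's list, so c = 5.

5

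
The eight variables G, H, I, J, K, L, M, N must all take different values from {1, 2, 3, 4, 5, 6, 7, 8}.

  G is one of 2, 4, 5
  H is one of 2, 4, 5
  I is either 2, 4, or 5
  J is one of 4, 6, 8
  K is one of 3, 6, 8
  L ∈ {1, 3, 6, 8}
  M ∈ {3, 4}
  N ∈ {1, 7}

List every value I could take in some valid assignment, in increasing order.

2, 4, 5

Among the 8 variables, 7 fits only N (and all 8 values in {1, 2, 3, 4, 5, 6, 7, 8} must be used), so N = 7.
The 7 still-open variables together cover exactly {1, 2, 3, 4, 5, 6, 8} — 7 values for 7 variables — and 1 appears only in L's list, so L = 1.
G, H, I share exactly the 3 values {2, 4, 5}; by pigeonhole those values go to them, so strike 2, 4, 5 from J, M.
That leaves M = 3. Eliminate 3 elsewhere: K.
No further eliminations apply; I can still be any of 2, 4, 5.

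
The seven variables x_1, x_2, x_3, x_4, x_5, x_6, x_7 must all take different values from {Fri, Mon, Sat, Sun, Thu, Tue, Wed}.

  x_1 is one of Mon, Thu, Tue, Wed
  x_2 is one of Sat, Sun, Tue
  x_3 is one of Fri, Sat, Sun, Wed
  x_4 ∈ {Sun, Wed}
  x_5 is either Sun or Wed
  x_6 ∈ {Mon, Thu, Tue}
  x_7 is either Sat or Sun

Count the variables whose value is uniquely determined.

3

The 7 variables draw from only 7 values {Fri, Mon, Sat, Sun, Thu, Tue, Wed}, so each is used; only x_3 can be Fri, hence x_3 = Fri.
x_4 and x_5 share exactly the 2 values {Sun, Wed}; by pigeonhole those values go to them, so strike Sun, Wed from x_1, x_2, x_7.
x_7's domain is down to {Sat}, so x_7 = Sat. So x_2 can't be Sat.
x_2 has just one choice, so x_2 = Tue. Remove Tue from x_1, x_6.
Determined: x_2=Tue, x_3=Fri, x_7=Sat. The other variables each still have more than one consistent value. That makes 3.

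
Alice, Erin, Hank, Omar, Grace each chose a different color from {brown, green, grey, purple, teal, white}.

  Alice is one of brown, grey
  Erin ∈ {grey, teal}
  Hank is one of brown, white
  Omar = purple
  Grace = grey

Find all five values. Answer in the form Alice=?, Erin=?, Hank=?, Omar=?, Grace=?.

Alice=brown, Erin=teal, Hank=white, Omar=purple, Grace=grey

Omar has just one choice, so Omar = purple.
Grace must be grey (only option left). Strike grey from Alice, Erin.
Alice has just one choice, so Alice = brown. Remove brown from Hank.
Erin must be teal (only option left).
Hank's domain is down to {white}, so Hank = white.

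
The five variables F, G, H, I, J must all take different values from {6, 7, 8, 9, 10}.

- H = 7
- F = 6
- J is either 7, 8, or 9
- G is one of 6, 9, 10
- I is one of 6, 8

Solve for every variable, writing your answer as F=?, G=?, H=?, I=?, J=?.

F must be 6 (only option left). Eliminate 6 elsewhere: G, I.
H must be 7 (only option left). Strike 7 from J.
I's domain is down to {8}, so I = 8. Remove 8 from J.
That leaves J = 9. Eliminate 9 elsewhere: G.
G must be 10 (only option left).

F=6, G=10, H=7, I=8, J=9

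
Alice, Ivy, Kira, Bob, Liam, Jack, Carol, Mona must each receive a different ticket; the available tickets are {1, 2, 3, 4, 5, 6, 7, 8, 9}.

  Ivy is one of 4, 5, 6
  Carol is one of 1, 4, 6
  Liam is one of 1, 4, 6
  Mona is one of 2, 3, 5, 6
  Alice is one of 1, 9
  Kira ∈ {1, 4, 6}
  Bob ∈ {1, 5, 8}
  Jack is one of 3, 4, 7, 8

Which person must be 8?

Bob

Kira, Liam, Carol between them cover only {1, 4, 6} — a naked triple. Remove those values from Alice, Ivy, Bob, Jack, Mona.
Alice must be 9 (only option left).
That leaves Ivy = 5. Remove 5 from Bob, Mona.
So 8 goes to Bob.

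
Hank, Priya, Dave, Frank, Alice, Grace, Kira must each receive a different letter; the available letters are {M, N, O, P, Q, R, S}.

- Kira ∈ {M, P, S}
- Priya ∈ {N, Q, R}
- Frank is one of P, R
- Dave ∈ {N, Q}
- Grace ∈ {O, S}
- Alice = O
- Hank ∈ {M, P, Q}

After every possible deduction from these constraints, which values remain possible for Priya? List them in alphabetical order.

N, Q, R

Alice must be O (only option left). So Grace can't be O.
Grace must be S (only option left). Strike S from Kira.
No further eliminations apply; Priya can still be any of N, Q, R.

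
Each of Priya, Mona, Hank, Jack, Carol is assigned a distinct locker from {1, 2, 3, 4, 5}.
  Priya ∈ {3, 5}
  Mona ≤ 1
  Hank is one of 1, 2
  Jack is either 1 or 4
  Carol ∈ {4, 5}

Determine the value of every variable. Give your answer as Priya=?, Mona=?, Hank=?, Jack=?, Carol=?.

Mona has just one choice, so Mona = 1. So Hank, Jack can't be 1.
Hank must be 2 (only option left).
Jack has just one choice, so Jack = 4. Eliminate 4 elsewhere: Carol.
Carol's domain is down to {5}, so Carol = 5. Strike 5 from Priya.
Priya has just one choice, so Priya = 3.

Priya=3, Mona=1, Hank=2, Jack=4, Carol=5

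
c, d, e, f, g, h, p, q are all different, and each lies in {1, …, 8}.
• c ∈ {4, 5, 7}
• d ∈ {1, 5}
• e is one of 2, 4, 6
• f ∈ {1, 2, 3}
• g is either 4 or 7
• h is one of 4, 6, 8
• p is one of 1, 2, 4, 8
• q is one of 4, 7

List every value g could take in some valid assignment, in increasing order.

Among the 8 variables, 3 fits only f (and all 8 values in {1, 2, 3, 4, 5, 6, 7, 8} must be used), so f = 3.
g and q between them cover only {4, 7} — a naked pair. Remove those values from c, e, h, p.
c must be 5 (only option left). Eliminate 5 elsewhere: d.
That leaves d = 1. Remove 1 from p.
No further eliminations apply; g can still be any of 4, 7.

4, 7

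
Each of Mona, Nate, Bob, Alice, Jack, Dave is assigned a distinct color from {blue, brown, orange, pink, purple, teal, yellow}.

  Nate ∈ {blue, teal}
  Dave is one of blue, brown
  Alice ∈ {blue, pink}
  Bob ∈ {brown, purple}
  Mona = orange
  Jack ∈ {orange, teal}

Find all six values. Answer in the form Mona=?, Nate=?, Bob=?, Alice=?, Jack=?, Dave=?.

Mona must be orange (only option left). Remove orange from Jack.
Jack has just one choice, so Jack = teal. So Nate can't be teal.
That leaves Nate = blue. So Alice, Dave can't be blue.
Alice must be pink (only option left).
That leaves Dave = brown. So Bob can't be brown.
Bob's domain is down to {purple}, so Bob = purple.

Mona=orange, Nate=blue, Bob=purple, Alice=pink, Jack=teal, Dave=brown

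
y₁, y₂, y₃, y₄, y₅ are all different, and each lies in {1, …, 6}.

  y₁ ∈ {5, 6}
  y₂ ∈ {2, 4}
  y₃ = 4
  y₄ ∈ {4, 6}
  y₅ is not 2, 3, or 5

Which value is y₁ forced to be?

5

y₃ must be 4 (only option left). Remove 4 from y₂, y₄, y₅.
y₄ must be 6 (only option left). Remove 6 from y₁, y₅.
So y₁ = 5.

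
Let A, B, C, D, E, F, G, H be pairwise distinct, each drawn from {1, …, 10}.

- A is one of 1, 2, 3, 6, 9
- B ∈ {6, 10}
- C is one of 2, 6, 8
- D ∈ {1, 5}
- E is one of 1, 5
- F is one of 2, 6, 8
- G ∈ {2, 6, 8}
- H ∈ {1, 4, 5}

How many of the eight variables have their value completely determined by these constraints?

D and E share exactly the 2 values {1, 5}; by pigeonhole those values go to them, so strike 1, 5 from A, H.
H's domain is down to {4}, so H = 4.
C, F, G between them cover only {2, 6, 8} — a naked triple. Remove those values from A, B.
That leaves B = 10.
Determined: B=10, H=4. The other variables each still have more than one consistent value. That makes 2.

2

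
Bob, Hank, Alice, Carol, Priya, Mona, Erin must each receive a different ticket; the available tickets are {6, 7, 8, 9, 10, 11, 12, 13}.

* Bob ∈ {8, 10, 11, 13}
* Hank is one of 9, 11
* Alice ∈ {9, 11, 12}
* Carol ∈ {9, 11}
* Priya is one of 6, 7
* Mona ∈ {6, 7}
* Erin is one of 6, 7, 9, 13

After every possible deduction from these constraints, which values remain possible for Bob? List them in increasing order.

Hank and Carol between them cover only {9, 11} — a naked pair. Remove those values from Bob, Alice, Erin.
Alice's domain is down to {12}, so Alice = 12.
Priya and Mona between them cover only {6, 7} — a naked pair. Remove those values from Erin.
That leaves Erin = 13. Strike 13 from Bob.
No further eliminations apply; Bob can still be any of 8, 10.

8, 10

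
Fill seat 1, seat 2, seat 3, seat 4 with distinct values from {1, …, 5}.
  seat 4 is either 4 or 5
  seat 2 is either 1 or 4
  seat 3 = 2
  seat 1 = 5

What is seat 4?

4

seat 1 must be 5 (only option left). So seat 4 can't be 5.
So seat 4 = 4.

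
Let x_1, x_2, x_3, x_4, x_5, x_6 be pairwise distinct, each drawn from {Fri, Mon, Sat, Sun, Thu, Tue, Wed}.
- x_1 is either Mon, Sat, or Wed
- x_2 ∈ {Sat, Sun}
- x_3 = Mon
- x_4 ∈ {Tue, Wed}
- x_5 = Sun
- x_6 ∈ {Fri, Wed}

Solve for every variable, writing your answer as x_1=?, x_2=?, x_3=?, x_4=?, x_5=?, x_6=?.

x_3's domain is down to {Mon}, so x_3 = Mon. Remove Mon from x_1.
x_5 must be Sun (only option left). Eliminate Sun elsewhere: x_2.
x_2 has just one choice, so x_2 = Sat. Remove Sat from x_1.
That leaves x_1 = Wed. So x_4, x_6 can't be Wed.
x_4 must be Tue (only option left).
x_6 must be Fri (only option left).

x_1=Wed, x_2=Sat, x_3=Mon, x_4=Tue, x_5=Sun, x_6=Fri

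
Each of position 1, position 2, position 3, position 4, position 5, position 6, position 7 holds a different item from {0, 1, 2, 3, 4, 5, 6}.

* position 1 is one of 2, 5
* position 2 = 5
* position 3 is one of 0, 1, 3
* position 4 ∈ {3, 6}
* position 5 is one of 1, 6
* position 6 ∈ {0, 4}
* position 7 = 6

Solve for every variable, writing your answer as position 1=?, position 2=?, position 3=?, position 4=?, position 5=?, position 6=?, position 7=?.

position 1=2, position 2=5, position 3=0, position 4=3, position 5=1, position 6=4, position 7=6

position 2's domain is down to {5}, so position 2 = 5. Eliminate 5 elsewhere: position 1.
position 7 must be 6 (only option left). Remove 6 from position 4, position 5.
position 1 must be 2 (only option left).
position 4 has just one choice, so position 4 = 3. Eliminate 3 elsewhere: position 3.
position 5 must be 1 (only option left). Eliminate 1 elsewhere: position 3.
position 3 must be 0 (only option left). So position 6 can't be 0.
position 6 has just one choice, so position 6 = 4.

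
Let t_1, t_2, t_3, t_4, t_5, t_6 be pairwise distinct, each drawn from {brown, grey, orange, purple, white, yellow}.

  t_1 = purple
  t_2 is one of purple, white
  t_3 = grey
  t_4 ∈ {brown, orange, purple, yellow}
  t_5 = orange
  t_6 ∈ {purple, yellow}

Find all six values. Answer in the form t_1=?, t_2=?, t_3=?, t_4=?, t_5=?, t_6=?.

t_1's domain is down to {purple}, so t_1 = purple. Remove purple from t_2, t_4, t_6.
t_2's domain is down to {white}, so t_2 = white.
t_3's domain is down to {grey}, so t_3 = grey.
t_5 has just one choice, so t_5 = orange. So t_4 can't be orange.
t_6's domain is down to {yellow}, so t_6 = yellow. Eliminate yellow elsewhere: t_4.
t_4 must be brown (only option left).

t_1=purple, t_2=white, t_3=grey, t_4=brown, t_5=orange, t_6=yellow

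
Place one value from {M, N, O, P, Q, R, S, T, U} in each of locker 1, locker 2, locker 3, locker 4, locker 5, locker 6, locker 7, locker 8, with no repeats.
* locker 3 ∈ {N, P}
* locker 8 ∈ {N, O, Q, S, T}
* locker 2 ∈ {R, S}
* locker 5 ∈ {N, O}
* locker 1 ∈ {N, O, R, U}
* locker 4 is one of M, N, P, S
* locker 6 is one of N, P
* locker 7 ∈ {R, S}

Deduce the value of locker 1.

U

locker 2 and locker 7 share exactly the 2 values {R, S}; by pigeonhole those values go to them, so strike R, S from locker 1, locker 4, locker 8.
locker 3 and locker 6 between them cover only {N, P} — a naked pair. Remove those values from locker 1, locker 4, locker 5, locker 8.
That leaves locker 4 = M.
locker 5 has just one choice, so locker 5 = O. Eliminate O elsewhere: locker 1, locker 8.
So locker 1 = U.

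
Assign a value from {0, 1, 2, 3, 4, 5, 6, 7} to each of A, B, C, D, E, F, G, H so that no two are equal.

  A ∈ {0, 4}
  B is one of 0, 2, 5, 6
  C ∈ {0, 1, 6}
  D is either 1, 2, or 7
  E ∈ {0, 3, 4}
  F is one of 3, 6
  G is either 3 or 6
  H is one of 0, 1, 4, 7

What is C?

The 8 variables draw from only 8 values {0, 1, 2, 3, 4, 5, 6, 7}, so each is used; only B can be 5, hence B = 5.
The 7 still-open variables draw from only 7 values {0, 1, 2, 3, 4, 6, 7}, so each is used; only D can be 2, hence D = 2.
Among the 6 still-open variables, 7 fits only H (and all 6 values in {0, 1, 3, 4, 6, 7} must be used), so H = 7.
Among the 5 still-open variables, 1 fits only C (and all 5 values in {0, 1, 3, 4, 6} must be used), so C = 1.

1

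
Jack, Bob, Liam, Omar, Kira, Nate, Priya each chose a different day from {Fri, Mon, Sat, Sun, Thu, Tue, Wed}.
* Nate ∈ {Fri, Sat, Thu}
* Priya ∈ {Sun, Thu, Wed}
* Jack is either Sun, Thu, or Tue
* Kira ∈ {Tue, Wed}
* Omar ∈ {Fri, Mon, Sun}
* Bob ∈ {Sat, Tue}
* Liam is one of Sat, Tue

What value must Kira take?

The 7 variables together cover exactly {Fri, Mon, Sat, Sun, Thu, Tue, Wed} — 7 values for 7 variables — and Mon appears only in Omar's list, so Omar = Mon.
The 6 still-open variables together cover exactly {Fri, Sat, Sun, Thu, Tue, Wed} — 6 values for 6 variables — and Fri appears only in Nate's list, so Nate = Fri.
Bob and Liam between them cover only {Sat, Tue} — a naked pair. Remove those values from Jack, Kira.
So Kira = Wed.

Wed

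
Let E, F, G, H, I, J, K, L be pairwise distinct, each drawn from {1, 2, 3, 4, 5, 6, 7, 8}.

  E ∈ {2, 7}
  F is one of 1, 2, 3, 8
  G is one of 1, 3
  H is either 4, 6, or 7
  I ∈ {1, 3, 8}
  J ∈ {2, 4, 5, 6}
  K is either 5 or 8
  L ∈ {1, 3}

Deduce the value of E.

7

G and L share exactly the 2 values {1, 3}; by pigeonhole those values go to them, so strike 1, 3 from F, I.
That leaves I = 8. Strike 8 from F, K.
That leaves K = 5. Eliminate 5 elsewhere: J.
That leaves F = 2. Strike 2 from E, J.
So E = 7.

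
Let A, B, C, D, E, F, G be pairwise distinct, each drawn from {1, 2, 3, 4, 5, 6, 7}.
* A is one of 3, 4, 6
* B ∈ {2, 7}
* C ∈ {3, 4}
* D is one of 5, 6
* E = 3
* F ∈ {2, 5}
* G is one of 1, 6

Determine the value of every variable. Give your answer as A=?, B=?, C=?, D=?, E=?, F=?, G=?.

E has just one choice, so E = 3. Remove 3 from A, C.
That leaves C = 4. Remove 4 from A.
A's domain is down to {6}, so A = 6. So D, G can't be 6.
D's domain is down to {5}, so D = 5. Remove 5 from F.
F's domain is down to {2}, so F = 2. Remove 2 from B.
G's domain is down to {1}, so G = 1.
B has just one choice, so B = 7.

A=6, B=7, C=4, D=5, E=3, F=2, G=1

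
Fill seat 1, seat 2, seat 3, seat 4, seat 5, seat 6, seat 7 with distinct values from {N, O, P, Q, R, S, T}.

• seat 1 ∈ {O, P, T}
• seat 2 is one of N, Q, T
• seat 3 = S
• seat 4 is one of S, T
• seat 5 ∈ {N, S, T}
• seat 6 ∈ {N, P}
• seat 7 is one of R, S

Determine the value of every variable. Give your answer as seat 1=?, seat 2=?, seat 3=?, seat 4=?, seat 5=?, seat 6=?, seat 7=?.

seat 1=O, seat 2=Q, seat 3=S, seat 4=T, seat 5=N, seat 6=P, seat 7=R

seat 3 must be S (only option left). Eliminate S elsewhere: seat 4, seat 5, seat 7.
seat 4 must be T (only option left). Eliminate T elsewhere: seat 1, seat 2, seat 5.
seat 5's domain is down to {N}, so seat 5 = N. So seat 2, seat 6 can't be N.
seat 6 has just one choice, so seat 6 = P. Eliminate P elsewhere: seat 1.
seat 7's domain is down to {R}, so seat 7 = R.
seat 1's domain is down to {O}, so seat 1 = O.
That leaves seat 2 = Q.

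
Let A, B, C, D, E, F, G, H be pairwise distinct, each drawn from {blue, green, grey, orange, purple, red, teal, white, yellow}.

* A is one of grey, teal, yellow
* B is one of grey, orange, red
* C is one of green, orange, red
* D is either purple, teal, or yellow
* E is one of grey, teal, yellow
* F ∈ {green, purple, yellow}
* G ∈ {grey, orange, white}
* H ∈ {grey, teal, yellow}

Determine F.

green

The 8 variables draw from only 8 values {green, grey, orange, purple, red, teal, white, yellow}, so each is used; only G can be white, hence G = white.
The 3 variables A, E, H are confined to {grey, teal, yellow}, which locks those values in; drop them from B, D, F.
D's domain is down to {purple}, so D = purple. So F can't be purple.
So F = green.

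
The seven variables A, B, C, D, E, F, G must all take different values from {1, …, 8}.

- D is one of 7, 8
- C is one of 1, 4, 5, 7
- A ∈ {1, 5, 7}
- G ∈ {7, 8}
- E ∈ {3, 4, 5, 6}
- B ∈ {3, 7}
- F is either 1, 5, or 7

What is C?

4

The 7 variables draw from only 7 values {1, 3, 4, 5, 6, 7, 8}, so each is used; only E can be 6, hence E = 6.
The 6 still-open variables draw from only 6 values {1, 3, 4, 5, 7, 8}, so each is used; only B can be 3, hence B = 3.
The 5 still-open variables together cover exactly {1, 4, 5, 7, 8} — 5 values for 5 variables — and 4 appears only in C's list, so C = 4.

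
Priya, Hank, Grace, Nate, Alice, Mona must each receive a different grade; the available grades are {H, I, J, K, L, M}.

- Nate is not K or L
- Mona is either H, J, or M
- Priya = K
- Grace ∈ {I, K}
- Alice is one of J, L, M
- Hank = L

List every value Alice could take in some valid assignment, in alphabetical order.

Priya has just one choice, so Priya = K. Strike K from Grace.
Hank's domain is down to {L}, so Hank = L. Strike L from Alice.
Grace has just one choice, so Grace = I. Eliminate I elsewhere: Nate.
No further eliminations apply; Alice can still be any of J, M.

J, M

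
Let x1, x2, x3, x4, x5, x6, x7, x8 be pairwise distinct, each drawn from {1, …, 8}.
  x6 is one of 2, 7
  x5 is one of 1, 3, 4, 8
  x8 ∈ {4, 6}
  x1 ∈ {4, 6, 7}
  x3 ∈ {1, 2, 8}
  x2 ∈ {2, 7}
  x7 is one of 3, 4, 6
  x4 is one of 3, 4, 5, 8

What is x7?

3

The 8 variables draw from only 8 values {1, 2, 3, 4, 5, 6, 7, 8}, so each is used; only x4 can be 5, hence x4 = 5.
The 2 variables x2 and x6 are confined to {2, 7}, which locks those values in; drop them from x1, x3.
x1 and x8 share exactly the 2 values {4, 6}; by pigeonhole those values go to them, so strike 4, 6 from x5, x7.
So x7 = 3.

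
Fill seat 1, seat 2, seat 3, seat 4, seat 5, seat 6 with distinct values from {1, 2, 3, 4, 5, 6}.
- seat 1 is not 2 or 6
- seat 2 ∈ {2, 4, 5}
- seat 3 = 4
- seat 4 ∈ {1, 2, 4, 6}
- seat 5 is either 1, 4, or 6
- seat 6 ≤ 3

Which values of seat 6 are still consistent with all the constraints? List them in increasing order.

seat 3 has just one choice, so seat 3 = 4. Remove 4 from seat 1, seat 2, seat 4, seat 5.
No further eliminations apply; seat 6 can still be any of 1, 2, 3.

1, 2, 3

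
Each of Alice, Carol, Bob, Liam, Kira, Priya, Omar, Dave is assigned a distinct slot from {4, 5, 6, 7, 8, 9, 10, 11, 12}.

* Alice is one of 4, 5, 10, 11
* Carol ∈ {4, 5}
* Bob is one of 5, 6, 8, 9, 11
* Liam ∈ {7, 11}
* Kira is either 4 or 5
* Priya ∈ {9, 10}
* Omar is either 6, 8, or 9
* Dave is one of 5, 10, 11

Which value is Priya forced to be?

The 8 variables together cover exactly {4, 5, 6, 7, 8, 9, 10, 11} — 8 values for 8 variables — and 7 appears only in Liam's list, so Liam = 7.
The 2 variables Carol and Kira are confined to {4, 5}, which locks those values in; drop them from Alice, Bob, Dave.
The 2 variables Alice and Dave are confined to {10, 11}, which locks those values in; drop them from Bob, Priya.
So Priya = 9.

9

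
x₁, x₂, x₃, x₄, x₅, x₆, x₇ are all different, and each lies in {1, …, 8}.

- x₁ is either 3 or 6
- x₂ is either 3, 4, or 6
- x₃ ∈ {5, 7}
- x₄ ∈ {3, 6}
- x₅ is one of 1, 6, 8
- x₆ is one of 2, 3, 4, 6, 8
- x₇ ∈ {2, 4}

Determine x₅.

x₁ and x₄ share exactly the 2 values {3, 6}; by pigeonhole those values go to them, so strike 3, 6 from x₂, x₅, x₆.
x₂'s domain is down to {4}, so x₂ = 4. Remove 4 from x₆, x₇.
x₇'s domain is down to {2}, so x₇ = 2. Strike 2 from x₆.
x₆ must be 8 (only option left). Remove 8 from x₅.
So x₅ = 1.

1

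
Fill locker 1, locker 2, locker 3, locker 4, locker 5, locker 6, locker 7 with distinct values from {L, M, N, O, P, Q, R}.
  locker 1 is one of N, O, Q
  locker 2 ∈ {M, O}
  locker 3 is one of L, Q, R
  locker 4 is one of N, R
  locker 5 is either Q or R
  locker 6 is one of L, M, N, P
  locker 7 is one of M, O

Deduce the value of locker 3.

L

The 7 variables draw from only 7 values {L, M, N, O, P, Q, R}, so each is used; only locker 6 can be P, hence locker 6 = P.
The 6 still-open variables draw from only 6 values {L, M, N, O, Q, R}, so each is used; only locker 3 can be L, hence locker 3 = L.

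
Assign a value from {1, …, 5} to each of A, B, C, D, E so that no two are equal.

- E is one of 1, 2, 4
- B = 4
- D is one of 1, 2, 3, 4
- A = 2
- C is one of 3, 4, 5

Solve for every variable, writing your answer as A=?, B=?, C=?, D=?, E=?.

A must be 2 (only option left). Strike 2 from D, E.
B has just one choice, so B = 4. Eliminate 4 elsewhere: C, D, E.
That leaves E = 1. Strike 1 from D.
D's domain is down to {3}, so D = 3. Remove 3 from C.
C's domain is down to {5}, so C = 5.

A=2, B=4, C=5, D=3, E=1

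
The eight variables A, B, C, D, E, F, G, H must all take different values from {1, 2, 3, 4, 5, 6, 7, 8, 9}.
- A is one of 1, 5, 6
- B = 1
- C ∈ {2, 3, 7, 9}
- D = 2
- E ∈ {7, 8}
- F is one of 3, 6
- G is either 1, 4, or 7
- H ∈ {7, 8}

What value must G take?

4

B's domain is down to {1}, so B = 1. Eliminate 1 elsewhere: A, G.
D's domain is down to {2}, so D = 2. Remove 2 from C.
The 2 variables E and H are confined to {7, 8}, which locks those values in; drop them from C, G.
So G = 4.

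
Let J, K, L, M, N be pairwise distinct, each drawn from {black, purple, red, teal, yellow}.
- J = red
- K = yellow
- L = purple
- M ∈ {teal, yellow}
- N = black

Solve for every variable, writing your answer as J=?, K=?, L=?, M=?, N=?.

J's domain is down to {red}, so J = red.
That leaves K = yellow. Eliminate yellow elsewhere: M.
L's domain is down to {purple}, so L = purple.
M has just one choice, so M = teal.
N must be black (only option left).

J=red, K=yellow, L=purple, M=teal, N=black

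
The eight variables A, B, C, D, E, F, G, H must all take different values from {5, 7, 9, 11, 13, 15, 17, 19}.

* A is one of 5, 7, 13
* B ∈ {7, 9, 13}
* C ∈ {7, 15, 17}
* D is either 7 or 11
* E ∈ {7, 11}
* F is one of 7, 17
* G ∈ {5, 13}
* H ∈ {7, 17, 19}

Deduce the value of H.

The 8 variables together cover exactly {5, 7, 9, 11, 13, 15, 17, 19} — 8 values for 8 variables — and 9 appears only in B's list, so B = 9.
Among the 7 still-open variables, 15 fits only C (and all 7 values in {5, 7, 11, 13, 15, 17, 19} must be used), so C = 15.
The 6 still-open variables draw from only 6 values {5, 7, 11, 13, 17, 19}, so each is used; only H can be 19, hence H = 19.

19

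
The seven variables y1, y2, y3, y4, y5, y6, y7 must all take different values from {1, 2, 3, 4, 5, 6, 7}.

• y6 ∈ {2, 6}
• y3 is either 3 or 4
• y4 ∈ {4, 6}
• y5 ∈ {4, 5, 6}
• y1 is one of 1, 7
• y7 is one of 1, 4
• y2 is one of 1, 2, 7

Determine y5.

The 7 variables draw from only 7 values {1, 2, 3, 4, 5, 6, 7}, so each is used; only y3 can be 3, hence y3 = 3.
Among the 6 still-open variables, 5 fits only y5 (and all 6 values in {1, 2, 4, 5, 6, 7} must be used), so y5 = 5.

5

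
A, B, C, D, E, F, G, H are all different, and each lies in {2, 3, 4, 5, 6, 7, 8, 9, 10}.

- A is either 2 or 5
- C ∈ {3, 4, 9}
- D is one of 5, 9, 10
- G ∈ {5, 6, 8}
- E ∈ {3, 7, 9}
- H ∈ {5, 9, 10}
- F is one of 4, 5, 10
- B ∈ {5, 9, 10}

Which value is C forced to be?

3

B, D, H between them cover only {5, 9, 10} — a naked triple. Remove those values from A, C, E, F, G.
A must be 2 (only option left).
F's domain is down to {4}, so F = 4. Remove 4 from C.
So C = 3.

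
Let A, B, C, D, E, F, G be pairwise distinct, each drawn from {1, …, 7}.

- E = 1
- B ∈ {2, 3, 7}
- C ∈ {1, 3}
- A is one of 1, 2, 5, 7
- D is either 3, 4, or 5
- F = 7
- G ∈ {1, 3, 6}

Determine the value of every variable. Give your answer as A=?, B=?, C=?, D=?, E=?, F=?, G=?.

A=5, B=2, C=3, D=4, E=1, F=7, G=6

E has just one choice, so E = 1. Strike 1 from A, C, G.
That leaves F = 7. Remove 7 from A, B.
C must be 3 (only option left). Eliminate 3 elsewhere: B, D, G.
That leaves G = 6.
B must be 2 (only option left). Strike 2 from A.
That leaves A = 5. Remove 5 from D.
D must be 4 (only option left).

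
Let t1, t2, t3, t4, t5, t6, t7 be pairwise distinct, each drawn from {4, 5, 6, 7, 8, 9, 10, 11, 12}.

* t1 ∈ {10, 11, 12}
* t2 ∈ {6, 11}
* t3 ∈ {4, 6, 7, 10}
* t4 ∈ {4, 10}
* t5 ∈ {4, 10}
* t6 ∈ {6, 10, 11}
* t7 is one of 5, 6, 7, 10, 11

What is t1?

Among the 7 variables, 5 fits only t7 (and all 7 values in {4, 5, 6, 7, 10, 11, 12} must be used), so t7 = 5.
Among the 6 still-open variables, 7 fits only t3 (and all 6 values in {4, 6, 7, 10, 11, 12} must be used), so t3 = 7.
Among the 5 still-open variables, 12 fits only t1 (and all 5 values in {4, 6, 10, 11, 12} must be used), so t1 = 12.

12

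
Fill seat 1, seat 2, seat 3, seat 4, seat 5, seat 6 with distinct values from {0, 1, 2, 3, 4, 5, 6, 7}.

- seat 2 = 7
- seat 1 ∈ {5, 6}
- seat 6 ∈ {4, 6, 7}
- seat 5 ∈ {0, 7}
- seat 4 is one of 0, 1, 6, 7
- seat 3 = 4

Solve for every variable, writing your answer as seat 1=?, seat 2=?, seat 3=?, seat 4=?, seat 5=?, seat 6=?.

seat 1=5, seat 2=7, seat 3=4, seat 4=1, seat 5=0, seat 6=6

seat 2 has just one choice, so seat 2 = 7. Remove 7 from seat 4, seat 5, seat 6.
seat 3 must be 4 (only option left). Eliminate 4 elsewhere: seat 6.
seat 5's domain is down to {0}, so seat 5 = 0. So seat 4 can't be 0.
That leaves seat 6 = 6. Strike 6 from seat 1, seat 4.
That leaves seat 1 = 5.
seat 4's domain is down to {1}, so seat 4 = 1.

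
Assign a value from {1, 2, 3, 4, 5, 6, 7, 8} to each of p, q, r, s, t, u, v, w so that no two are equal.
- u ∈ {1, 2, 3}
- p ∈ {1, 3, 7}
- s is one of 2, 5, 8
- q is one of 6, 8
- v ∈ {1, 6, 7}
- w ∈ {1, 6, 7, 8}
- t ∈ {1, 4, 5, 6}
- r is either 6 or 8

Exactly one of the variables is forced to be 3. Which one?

p

Among the 8 variables, 4 fits only t (and all 8 values in {1, 2, 3, 4, 5, 6, 7, 8} must be used), so t = 4.
The 7 still-open variables draw from only 7 values {1, 2, 3, 5, 6, 7, 8}, so each is used; only s can be 5, hence s = 5.
The 6 still-open variables together cover exactly {1, 2, 3, 6, 7, 8} — 6 values for 6 variables — and 2 appears only in u's list, so u = 2.
The 5 still-open variables together cover exactly {1, 3, 6, 7, 8} — 5 values for 5 variables — and 3 appears only in p's list, so p = 3.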